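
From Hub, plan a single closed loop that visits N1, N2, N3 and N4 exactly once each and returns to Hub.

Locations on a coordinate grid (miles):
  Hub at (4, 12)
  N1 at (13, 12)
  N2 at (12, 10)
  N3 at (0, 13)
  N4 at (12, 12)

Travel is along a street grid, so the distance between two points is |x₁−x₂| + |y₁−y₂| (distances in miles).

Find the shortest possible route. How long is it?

With 4 stops there are 4!/2 = 12 distinct round trips (a route and its reverse cost the same).
Hub - N1 - N2 - N3 - N4 - Hub: 9+3+15+13+8 = 48
Hub - N1 - N2 - N4 - N3 - Hub: 9+3+2+13+5 = 32
Hub - N1 - N3 - N2 - N4 - Hub: 9+14+15+2+8 = 48
Hub - N1 - N3 - N4 - N2 - Hub: 9+14+13+2+10 = 48
Hub - N1 - N4 - N2 - N3 - Hub: 9+1+2+15+5 = 32
Hub - N1 - N4 - N3 - N2 - Hub: 9+1+13+15+10 = 48
Hub - N2 - N1 - N3 - N4 - Hub: 10+3+14+13+8 = 48
Hub - N2 - N1 - N4 - N3 - Hub: 10+3+1+13+5 = 32
Hub - N2 - N3 - N1 - N4 - Hub: 10+15+14+1+8 = 48
Hub - N2 - N4 - N1 - N3 - Hub: 10+2+1+14+5 = 32
Hub - N3 - N1 - N2 - N4 - Hub: 5+14+3+2+8 = 32
Hub - N3 - N2 - N1 - N4 - Hub: 5+15+3+1+8 = 32
The minimum is 32.
One optimal route: Hub → N1 → N2 → N4 → N3 → Hub (or its reverse).

Minimum total distance: 32 miles.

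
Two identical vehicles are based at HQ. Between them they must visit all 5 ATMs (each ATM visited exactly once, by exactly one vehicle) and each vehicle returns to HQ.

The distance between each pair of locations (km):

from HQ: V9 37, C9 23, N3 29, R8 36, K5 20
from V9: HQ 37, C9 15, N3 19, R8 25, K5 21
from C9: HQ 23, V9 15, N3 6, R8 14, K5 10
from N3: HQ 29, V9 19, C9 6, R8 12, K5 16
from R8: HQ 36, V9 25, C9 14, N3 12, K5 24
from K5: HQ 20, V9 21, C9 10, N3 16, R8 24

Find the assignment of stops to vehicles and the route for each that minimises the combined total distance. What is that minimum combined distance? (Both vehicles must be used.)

Minimum combined distance: 143 km.

Try each way of splitting the stops between the two vehicles (each non-empty) and, for each split, find the best tour for each vehicle:
  {V9} + {C9, N3, R8, K5}: 74 + 84 = 158
  {C9} + {V9, N3, R8, K5}: 46 + 107 = 153
  {V9, C9} + {N3, R8, K5}: 75 + 84 = 159
  {N3} + {V9, C9, R8, K5}: 58 + 103 = 161
  {V9, N3} + {C9, R8, K5}: 85 + 80 = 165
  {C9, N3} + {V9, R8, K5}: 58 + 102 = 160
  … (15 splits in total)
  {V9, C9, N3, R8} + {K5}: 103 + 40 = 143  ← best
Best: vehicle 1 HQ → V9 → R8 → N3 → C9 → HQ = 103; vehicle 2 HQ → K5 → HQ = 40; combined 143.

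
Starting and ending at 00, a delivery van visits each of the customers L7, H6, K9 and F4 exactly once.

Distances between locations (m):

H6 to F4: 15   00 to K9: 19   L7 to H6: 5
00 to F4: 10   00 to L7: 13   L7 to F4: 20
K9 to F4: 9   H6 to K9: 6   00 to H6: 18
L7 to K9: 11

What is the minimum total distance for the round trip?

There are 12 distinct closed tours to check (reversals are equivalent).
00 → L7 → H6 → K9 → F4 → 00: 13+5+6+9+10 = 43
00 → L7 → H6 → F4 → K9 → 00: 13+5+15+9+19 = 61
00 → L7 → K9 → H6 → F4 → 00: 13+11+6+15+10 = 55
00 → L7 → K9 → F4 → H6 → 00: 13+11+9+15+18 = 66
00 → L7 → F4 → H6 → K9 → 00: 13+20+15+6+19 = 73
00 → L7 → F4 → K9 → H6 → 00: 13+20+9+6+18 = 66
00 → H6 → L7 → K9 → F4 → 00: 18+5+11+9+10 = 53
00 → H6 → L7 → F4 → K9 → 00: 18+5+20+9+19 = 71
00 → H6 → K9 → L7 → F4 → 00: 18+6+11+20+10 = 65
00 → H6 → F4 → L7 → K9 → 00: 18+15+20+11+19 = 83
00 → K9 → L7 → H6 → F4 → 00: 19+11+5+15+10 = 60
00 → K9 → H6 → L7 → F4 → 00: 19+6+5+20+10 = 60
The minimum is 43.
One optimal route: 00 → L7 → H6 → K9 → F4 → 00 (or its reverse).

Shortest round trip = 43 m.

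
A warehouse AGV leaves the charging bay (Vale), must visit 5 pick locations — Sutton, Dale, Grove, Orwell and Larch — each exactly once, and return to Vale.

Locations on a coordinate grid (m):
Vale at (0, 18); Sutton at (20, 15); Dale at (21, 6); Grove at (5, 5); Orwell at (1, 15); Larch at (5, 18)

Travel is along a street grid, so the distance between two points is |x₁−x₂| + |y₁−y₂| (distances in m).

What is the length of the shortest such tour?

There are 60 distinct closed tours to check (reversals are equivalent).
Vale-Sutton-Dale-Grove-Orwell-Larch-Vale: 23+10+17+14+7+5 = 76
Vale-Sutton-Dale-Grove-Larch-Orwell-Vale: 23+10+17+13+7+4 = 74
Vale-Sutton-Dale-Orwell-Grove-Larch-Vale: 23+10+29+14+13+5 = 94
Vale-Sutton-Dale-Orwell-Larch-Grove-Vale: 23+10+29+7+13+18 = 100
Vale-Sutton-Dale-Larch-Grove-Orwell-Vale: 23+10+28+13+14+4 = 92
Vale-Sutton-Dale-Larch-Orwell-Grove-Vale: 23+10+28+7+14+18 = 100
Vale-Sutton-Grove-Dale-Orwell-Larch-Vale: 23+25+17+29+7+5 = 106
Vale-Sutton-Grove-Dale-Larch-Orwell-Vale: 23+25+17+28+7+4 = 104
Vale-Sutton-Grove-Orwell-Dale-Larch-Vale: 23+25+14+29+28+5 = 124
Vale-Sutton-Grove-Orwell-Larch-Dale-Vale: 23+25+14+7+28+33 = 130
Vale-Sutton-Grove-Larch-Dale-Orwell-Vale: 23+25+13+28+29+4 = 122
Vale-Sutton-Grove-Larch-Orwell-Dale-Vale: 23+25+13+7+29+33 = 130
Vale-Sutton-Orwell-Dale-Grove-Larch-Vale: 23+19+29+17+13+5 = 106
Vale-Sutton-Orwell-Dale-Larch-Grove-Vale: 23+19+29+28+13+18 = 130
… (46 more)
Vale-Orwell-Sutton-Dale-Grove-Larch-Vale: 4+19+10+17+13+5 = 68  ← best
The minimum is 68.
One optimal route: Vale → Orwell → Sutton → Dale → Grove → Larch → Vale (or its reverse).

Shortest round trip = 68 m.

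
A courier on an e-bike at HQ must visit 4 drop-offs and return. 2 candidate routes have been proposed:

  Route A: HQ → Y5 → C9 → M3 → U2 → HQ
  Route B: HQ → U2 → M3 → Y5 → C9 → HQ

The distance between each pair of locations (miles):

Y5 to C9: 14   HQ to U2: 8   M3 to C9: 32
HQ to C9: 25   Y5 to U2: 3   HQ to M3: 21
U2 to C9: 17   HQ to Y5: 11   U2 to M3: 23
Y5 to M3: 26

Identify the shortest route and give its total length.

Route A: 11 + 14 + 32 + 23 + 8 = 88
Route B: 8 + 23 + 26 + 14 + 25 = 96

88 miles — Route A is the shortest.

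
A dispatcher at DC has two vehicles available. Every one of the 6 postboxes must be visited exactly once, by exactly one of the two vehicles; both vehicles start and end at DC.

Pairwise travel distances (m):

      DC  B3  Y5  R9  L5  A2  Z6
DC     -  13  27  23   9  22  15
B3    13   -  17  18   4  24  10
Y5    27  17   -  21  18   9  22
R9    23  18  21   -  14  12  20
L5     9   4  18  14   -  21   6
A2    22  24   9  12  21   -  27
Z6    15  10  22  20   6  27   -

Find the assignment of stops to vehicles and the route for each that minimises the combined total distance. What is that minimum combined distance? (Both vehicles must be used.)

Minimum combined distance: 104 m.

Check every non-empty split of the stops between the two vehicles; for each half take its own optimal tour:
  {B3} + {Y5, R9, L5, A2, Z6}: 26 + 81 = 107
  {Y5} + {B3, R9, L5, A2, Z6}: 54 + 77 = 131
  {B3, Y5} + {R9, L5, A2, Z6}: 57 + 69 = 126
  {R9} + {B3, Y5, L5, A2, Z6}: 46 + 73 = 119
  {B3, R9} + {Y5, L5, A2, Z6}: 54 + 68 = 122
  {Y5, R9} + {B3, L5, A2, Z6}: 71 + 71 = 142
  … (31 splits in total)
  {L5} + {B3, Y5, R9, A2, Z6}: 18 + 86 = 104  ← best
Best: vehicle 1 DC → L5 → DC = 18; vehicle 2 DC → B3 → Y5 → A2 → R9 → Z6 → DC = 86; combined 104.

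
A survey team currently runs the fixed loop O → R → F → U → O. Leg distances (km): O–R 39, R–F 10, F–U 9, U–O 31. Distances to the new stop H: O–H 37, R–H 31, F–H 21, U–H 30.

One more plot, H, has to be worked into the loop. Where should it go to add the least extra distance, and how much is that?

Insertion cost between consecutive stops i–j is d(i,H) + d(H,j) − d(i,j):
  between O and R: 37 + 31 − 39 = 29
  between R and F: 31 + 21 − 10 = 42
  between F and U: 21 + 30 − 9 = 42
  between U and O: 30 + 37 − 31 = 36
Cheapest insertion is between O and R, adding 29.
New total = 89 + 29 = 118.

Adding 29 km by placing H on the O–R leg.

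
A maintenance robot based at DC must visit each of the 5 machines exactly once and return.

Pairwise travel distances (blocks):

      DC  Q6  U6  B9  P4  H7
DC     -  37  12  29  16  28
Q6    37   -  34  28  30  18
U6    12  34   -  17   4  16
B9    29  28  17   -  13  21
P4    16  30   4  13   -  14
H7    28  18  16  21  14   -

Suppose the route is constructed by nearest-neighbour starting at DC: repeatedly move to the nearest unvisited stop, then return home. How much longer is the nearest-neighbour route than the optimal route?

From DC: U6=12, P4=16, H7=28, B9=29, Q6=37 → choose U6 (12).
From U6: P4=4, H7=16, B9=17, Q6=34 → choose P4 (4).
From P4: B9=13, H7=14, Q6=30 → choose B9 (13).
From B9: H7=21, Q6=28 → choose H7 (21).
From H7: Q6=18 → choose Q6 (18).
NN route DC → U6 → P4 → B9 → H7 → Q6 → DC costs 105.
Optimal: DC → U6 → P4 → B9 → Q6 → H7 → DC costs 103 (by enumerating all 60 distinct tours).
Excess = 105 − 103 = 2.

2 blocks longer than the optimal tour.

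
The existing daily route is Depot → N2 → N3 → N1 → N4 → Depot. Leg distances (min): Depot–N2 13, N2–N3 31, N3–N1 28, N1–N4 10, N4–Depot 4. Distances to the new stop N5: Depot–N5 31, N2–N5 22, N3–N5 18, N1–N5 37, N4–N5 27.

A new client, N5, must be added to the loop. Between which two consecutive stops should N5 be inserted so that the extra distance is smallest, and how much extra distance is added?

Insertion cost between consecutive stops i–j is d(i,N5) + d(N5,j) − d(i,j):
  between Depot and N2: 31 + 22 − 13 = 40
  between N2 and N3: 22 + 18 − 31 = 9
  between N3 and N1: 18 + 37 − 28 = 27
  between N1 and N4: 37 + 27 − 10 = 54
  between N4 and Depot: 27 + 31 − 4 = 54
Cheapest insertion is between N2 and N3, adding 9.
New total = 86 + 9 = 95.

Minimum extra distance: 9 min, inserting N5 between N2 and N3.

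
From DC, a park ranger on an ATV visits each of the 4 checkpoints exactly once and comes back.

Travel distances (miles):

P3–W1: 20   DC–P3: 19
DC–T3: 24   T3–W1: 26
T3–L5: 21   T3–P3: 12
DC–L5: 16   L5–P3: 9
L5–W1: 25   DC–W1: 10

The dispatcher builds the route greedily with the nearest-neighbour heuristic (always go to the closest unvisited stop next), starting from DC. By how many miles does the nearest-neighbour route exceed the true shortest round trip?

DC: W1=10, L5=16, P3=19, T3=24 ⇒ W1
W1: P3=20, L5=25, T3=26 ⇒ P3
P3: L5=9, T3=12 ⇒ L5
L5: T3=21 ⇒ T3
NN route DC → W1 → P3 → L5 → T3 → DC costs 84.
Optimal: DC → L5 → P3 → T3 → W1 → DC costs 73 (by enumerating all 12 distinct tours).
Excess = 84 − 73 = 11.

11 miles longer than the optimal tour.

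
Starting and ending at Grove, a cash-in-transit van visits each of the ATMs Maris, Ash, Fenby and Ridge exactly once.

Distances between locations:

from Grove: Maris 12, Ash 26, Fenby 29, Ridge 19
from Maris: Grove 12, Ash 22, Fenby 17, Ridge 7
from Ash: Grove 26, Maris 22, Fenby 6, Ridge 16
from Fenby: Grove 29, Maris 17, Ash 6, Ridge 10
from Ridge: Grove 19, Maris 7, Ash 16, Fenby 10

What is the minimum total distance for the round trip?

Minimum total distance: 61.

There are 12 distinct closed tours to check (reversals are equivalent).
Grove → Maris → Ash → Fenby → Ridge → Grove: 12+22+6+10+19 = 69
Grove → Maris → Ash → Ridge → Fenby → Grove: 12+22+16+10+29 = 89
Grove → Maris → Fenby → Ash → Ridge → Grove: 12+17+6+16+19 = 70
Grove → Maris → Fenby → Ridge → Ash → Grove: 12+17+10+16+26 = 81
Grove → Maris → Ridge → Ash → Fenby → Grove: 12+7+16+6+29 = 70
Grove → Maris → Ridge → Fenby → Ash → Grove: 12+7+10+6+26 = 61
Grove → Ash → Maris → Fenby → Ridge → Grove: 26+22+17+10+19 = 94
Grove → Ash → Maris → Ridge → Fenby → Grove: 26+22+7+10+29 = 94
Grove → Ash → Fenby → Maris → Ridge → Grove: 26+6+17+7+19 = 75
Grove → Ash → Ridge → Maris → Fenby → Grove: 26+16+7+17+29 = 95
Grove → Fenby → Maris → Ash → Ridge → Grove: 29+17+22+16+19 = 103
Grove → Fenby → Ash → Maris → Ridge → Grove: 29+6+22+7+19 = 83
The minimum is 61.
One optimal route: Grove → Maris → Ridge → Fenby → Ash → Grove (or its reverse).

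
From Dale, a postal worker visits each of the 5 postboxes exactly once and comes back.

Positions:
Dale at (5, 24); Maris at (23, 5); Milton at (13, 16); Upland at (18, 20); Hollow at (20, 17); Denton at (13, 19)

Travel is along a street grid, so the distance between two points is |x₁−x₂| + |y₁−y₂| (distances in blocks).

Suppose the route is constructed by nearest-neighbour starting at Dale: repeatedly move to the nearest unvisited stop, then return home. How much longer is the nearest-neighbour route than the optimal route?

12 blocks longer than the optimal tour.

From Dale: Denton=13, Milton=16, Upland=17, Hollow=22, Maris=37 → choose Denton (13).
From Denton: Milton=3, Upland=6, Hollow=9, Maris=24 → choose Milton (3).
From Milton: Hollow=8, Upland=9, Maris=21 → choose Hollow (8).
From Hollow: Upland=5, Maris=15 → choose Upland (5).
From Upland: Maris=20 → choose Maris (20).
NN route Dale → Denton → Milton → Hollow → Upland → Maris → Dale costs 86.
Optimal: Dale → Upland → Hollow → Maris → Milton → Denton → Dale costs 74 (by enumerating all 60 distinct tours).
Excess = 86 − 74 = 12.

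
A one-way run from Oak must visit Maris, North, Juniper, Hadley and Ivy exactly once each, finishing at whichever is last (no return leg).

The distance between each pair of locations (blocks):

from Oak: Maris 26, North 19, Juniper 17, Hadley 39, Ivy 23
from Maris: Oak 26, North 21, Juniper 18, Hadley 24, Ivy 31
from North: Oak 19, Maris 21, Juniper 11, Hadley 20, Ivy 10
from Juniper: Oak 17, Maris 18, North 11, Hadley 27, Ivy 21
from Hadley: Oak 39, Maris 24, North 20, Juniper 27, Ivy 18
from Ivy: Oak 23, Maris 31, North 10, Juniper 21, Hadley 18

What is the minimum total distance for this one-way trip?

Minimum one-way distance = 80 blocks.

There are 5! = 120 possible orderings.
Oak - Maris - North - Juniper - Hadley - Ivy: 26+21+11+27+18 = 103
Oak - Maris - North - Juniper - Ivy - Hadley: 26+21+11+21+18 = 97
Oak - Maris - North - Hadley - Juniper - Ivy: 26+21+20+27+21 = 115
Oak - Maris - North - Hadley - Ivy - Juniper: 26+21+20+18+21 = 106
Oak - Maris - North - Ivy - Juniper - Hadley: 26+21+10+21+27 = 105
Oak - Maris - North - Ivy - Hadley - Juniper: 26+21+10+18+27 = 102
Oak - Maris - Juniper - North - Hadley - Ivy: 26+18+11+20+18 = 93
Oak - Maris - Juniper - North - Ivy - Hadley: 26+18+11+10+18 = 83
Oak - Maris - Juniper - Hadley - North - Ivy: 26+18+27+20+10 = 101
Oak - Maris - Juniper - Hadley - Ivy - North: 26+18+27+18+10 = 99
Oak - Maris - Juniper - Ivy - North - Hadley: 26+18+21+10+20 = 95
Oak - Maris - Juniper - Ivy - Hadley - North: 26+18+21+18+20 = 103
Oak - Maris - Hadley - North - Juniper - Ivy: 26+24+20+11+21 = 102
Oak - Maris - Hadley - North - Ivy - Juniper: 26+24+20+10+21 = 101
… (106 more)
Oak - Juniper - North - Ivy - Hadley - Maris: 17+11+10+18+24 = 80  ← best
The minimum is 80.
One shortest path: Oak → Juniper → North → Ivy → Hadley → Maris.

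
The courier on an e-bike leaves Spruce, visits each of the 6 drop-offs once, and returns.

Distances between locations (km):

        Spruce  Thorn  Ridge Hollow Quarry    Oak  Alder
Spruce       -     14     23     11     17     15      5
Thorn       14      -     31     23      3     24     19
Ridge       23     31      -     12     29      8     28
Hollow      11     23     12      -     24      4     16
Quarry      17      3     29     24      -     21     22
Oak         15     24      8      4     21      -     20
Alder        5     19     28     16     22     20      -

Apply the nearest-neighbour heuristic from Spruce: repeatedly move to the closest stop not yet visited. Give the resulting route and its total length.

At Spruce the remaining stops are Alder 5, Hollow 11, Thorn 14, Oak 15, Quarry 17, Ridge 23; go to Alder.
At Alder the remaining stops are Hollow 16, Thorn 19, Oak 20, Quarry 22, Ridge 28; go to Hollow.
At Hollow the remaining stops are Oak 4, Ridge 12, Thorn 23, Quarry 24; go to Oak.
At Oak the remaining stops are Ridge 8, Quarry 21, Thorn 24; go to Ridge.
At Ridge the remaining stops are Quarry 29, Thorn 31; go to Quarry.
At Quarry the remaining stops are Thorn 3; go to Thorn.
Return Thorn→Spruce: 14.
Total = 5 + 16 + 4 + 8 + 29 + 3 + 14 = 79.

Total distance 79 km via the nearest-neighbour route Spruce → Alder → Hollow → Oak → Ridge → Quarry → Thorn → Spruce.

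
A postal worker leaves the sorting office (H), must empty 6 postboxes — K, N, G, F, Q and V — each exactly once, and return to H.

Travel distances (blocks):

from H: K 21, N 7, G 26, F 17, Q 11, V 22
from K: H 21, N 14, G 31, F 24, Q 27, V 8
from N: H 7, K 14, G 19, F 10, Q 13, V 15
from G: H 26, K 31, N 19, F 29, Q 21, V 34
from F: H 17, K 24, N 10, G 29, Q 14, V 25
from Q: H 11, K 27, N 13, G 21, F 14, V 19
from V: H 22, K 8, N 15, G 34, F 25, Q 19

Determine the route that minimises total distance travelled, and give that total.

113 blocks — the shortest possible round trip.

With 6 stops there are 6!/2 = 360 distinct round trips (a route and its reverse cost the same).
H-K-N-G-F-Q-V-H: 21+14+19+29+14+19+22 = 138
H-K-N-G-F-V-Q-H: 21+14+19+29+25+19+11 = 138
H-K-N-G-Q-F-V-H: 21+14+19+21+14+25+22 = 136
H-K-N-G-Q-V-F-H: 21+14+19+21+19+25+17 = 136
H-K-N-G-V-F-Q-H: 21+14+19+34+25+14+11 = 138
H-K-N-G-V-Q-F-H: 21+14+19+34+19+14+17 = 138
H-K-N-F-G-Q-V-H: 21+14+10+29+21+19+22 = 136
H-K-N-F-G-V-Q-H: 21+14+10+29+34+19+11 = 138
… (352 more)
H-N-F-Q-G-K-V-H: 7+10+14+21+31+8+22 = 113  ← best
The minimum is 113.
One optimal route: H → N → F → Q → G → K → V → H (or its reverse).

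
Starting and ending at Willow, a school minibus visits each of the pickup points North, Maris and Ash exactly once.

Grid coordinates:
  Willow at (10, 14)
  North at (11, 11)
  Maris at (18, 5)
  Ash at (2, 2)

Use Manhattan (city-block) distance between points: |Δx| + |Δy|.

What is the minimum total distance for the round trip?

Minimum total distance: 56.

There are 3 distinct closed tours to check (reversals are equivalent).
Willow → North → Maris → Ash → Willow: 4+13+19+20 = 56
Willow → North → Ash → Maris → Willow: 4+18+19+17 = 58
Willow → Maris → North → Ash → Willow: 17+13+18+20 = 68
The minimum is 56.
One optimal route: Willow → North → Maris → Ash → Willow (or its reverse).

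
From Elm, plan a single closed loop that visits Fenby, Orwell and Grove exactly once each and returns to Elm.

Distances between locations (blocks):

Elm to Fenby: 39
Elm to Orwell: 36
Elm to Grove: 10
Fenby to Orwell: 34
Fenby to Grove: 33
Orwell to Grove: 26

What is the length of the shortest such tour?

With 3 stops there are 3!/2 = 3 distinct round trips (a route and its reverse cost the same).
Elm → Fenby → Orwell → Grove → Elm: 39+34+26+10 = 109
Elm → Fenby → Grove → Orwell → Elm: 39+33+26+36 = 134
Elm → Orwell → Fenby → Grove → Elm: 36+34+33+10 = 113
The minimum is 109.
One optimal route: Elm → Fenby → Orwell → Grove → Elm (or its reverse).

Minimum total distance: 109 blocks.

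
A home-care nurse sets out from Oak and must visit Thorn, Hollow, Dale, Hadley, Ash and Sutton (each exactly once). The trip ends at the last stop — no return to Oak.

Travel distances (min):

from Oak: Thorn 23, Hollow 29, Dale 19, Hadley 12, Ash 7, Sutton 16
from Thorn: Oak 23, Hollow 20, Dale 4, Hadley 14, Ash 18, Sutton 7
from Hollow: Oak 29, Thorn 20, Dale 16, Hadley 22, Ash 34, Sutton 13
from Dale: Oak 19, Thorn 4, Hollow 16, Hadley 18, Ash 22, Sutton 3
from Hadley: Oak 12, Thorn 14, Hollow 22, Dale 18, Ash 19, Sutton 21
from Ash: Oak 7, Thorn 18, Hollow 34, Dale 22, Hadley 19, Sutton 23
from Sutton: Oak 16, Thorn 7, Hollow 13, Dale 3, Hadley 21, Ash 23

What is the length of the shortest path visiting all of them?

Shortest open route: 60 min.

There are 6! = 720 possible orderings.
Oak - Thorn - Hollow - Dale - Hadley - Ash - Sutton: 23+20+16+18+19+23 = 119
Oak - Thorn - Hollow - Dale - Hadley - Sutton - Ash: 23+20+16+18+21+23 = 121
Oak - Thorn - Hollow - Dale - Ash - Hadley - Sutton: 23+20+16+22+19+21 = 121
Oak - Thorn - Hollow - Dale - Ash - Sutton - Hadley: 23+20+16+22+23+21 = 125
Oak - Thorn - Hollow - Dale - Sutton - Hadley - Ash: 23+20+16+3+21+19 = 102
Oak - Thorn - Hollow - Dale - Sutton - Ash - Hadley: 23+20+16+3+23+19 = 104
Oak - Thorn - Hollow - Hadley - Dale - Ash - Sutton: 23+20+22+18+22+23 = 128
Oak - Thorn - Hollow - Hadley - Dale - Sutton - Ash: 23+20+22+18+3+23 = 109
… (712 more)
Oak - Ash - Hadley - Thorn - Dale - Sutton - Hollow: 7+19+14+4+3+13 = 60  ← best
The minimum is 60.
One shortest path: Oak → Ash → Hadley → Thorn → Dale → Sutton → Hollow.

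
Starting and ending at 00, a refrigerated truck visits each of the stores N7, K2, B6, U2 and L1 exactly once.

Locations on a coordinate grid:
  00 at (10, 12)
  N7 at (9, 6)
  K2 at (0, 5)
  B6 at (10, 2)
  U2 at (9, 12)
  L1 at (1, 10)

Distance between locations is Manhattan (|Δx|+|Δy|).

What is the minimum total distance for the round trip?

42 — the shortest possible round trip.

With 5 stops there are 5!/2 = 60 distinct round trips (a route and its reverse cost the same).
00-N7-K2-B6-U2-L1-00: 7+10+13+11+10+11 = 62
00-N7-K2-B6-L1-U2-00: 7+10+13+17+10+1 = 58
00-N7-K2-U2-B6-L1-00: 7+10+16+11+17+11 = 72
00-N7-K2-U2-L1-B6-00: 7+10+16+10+17+10 = 70
00-N7-K2-L1-B6-U2-00: 7+10+6+17+11+1 = 52
00-N7-K2-L1-U2-B6-00: 7+10+6+10+11+10 = 54
00-N7-B6-K2-U2-L1-00: 7+5+13+16+10+11 = 62
00-N7-B6-K2-L1-U2-00: 7+5+13+6+10+1 = 42
00-N7-B6-U2-K2-L1-00: 7+5+11+16+6+11 = 56
00-N7-B6-U2-L1-K2-00: 7+5+11+10+6+17 = 56
00-N7-B6-L1-K2-U2-00: 7+5+17+6+16+1 = 52
00-N7-B6-L1-U2-K2-00: 7+5+17+10+16+17 = 72
00-N7-U2-K2-B6-L1-00: 7+6+16+13+17+11 = 70
00-N7-U2-K2-L1-B6-00: 7+6+16+6+17+10 = 62
… (46 more)
The minimum is 42.
One optimal route: 00 → N7 → B6 → K2 → L1 → U2 → 00 (or its reverse).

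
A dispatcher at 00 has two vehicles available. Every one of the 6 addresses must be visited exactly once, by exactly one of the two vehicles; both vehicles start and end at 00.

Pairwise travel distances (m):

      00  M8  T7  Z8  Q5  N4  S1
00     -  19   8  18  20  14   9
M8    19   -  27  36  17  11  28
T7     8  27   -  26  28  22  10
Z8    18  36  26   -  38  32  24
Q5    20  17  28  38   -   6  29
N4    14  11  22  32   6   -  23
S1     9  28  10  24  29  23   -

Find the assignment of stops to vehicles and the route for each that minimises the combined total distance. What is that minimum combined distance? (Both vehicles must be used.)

Try each way of splitting the stops between the two vehicles (each non-empty) and, for each split, find the best tour for each vehicle:
  {M8} + {T7, Z8, Q5, N4, S1}: 38 + 100 = 138
  {T7} + {M8, Z8, Q5, N4, S1}: 16 + 106 = 122
  {M8, T7} + {Z8, Q5, N4, S1}: 54 + 91 = 145
  {Z8} + {M8, T7, Q5, N4, S1}: 36 + 83 = 119
  {M8, Z8} + {T7, Q5, N4, S1}: 73 + 67 = 140
  {T7, Z8} + {M8, Q5, N4, S1}: 52 + 74 = 126
  … (31 splits in total)
  {M8, Q5, N4} + {T7, Z8, S1}: 56 + 60 = 116  ← best
Best: vehicle 1 00 → M8 → Q5 → N4 → 00 = 56; vehicle 2 00 → T7 → S1 → Z8 → 00 = 60; combined 116.

Minimum combined distance: 116 m.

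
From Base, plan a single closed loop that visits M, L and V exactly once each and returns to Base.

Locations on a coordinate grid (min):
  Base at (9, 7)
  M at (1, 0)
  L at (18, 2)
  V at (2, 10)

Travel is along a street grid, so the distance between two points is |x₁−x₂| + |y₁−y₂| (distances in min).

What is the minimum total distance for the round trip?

54 min — the shortest possible round trip.

Base-M-L-V-Base: 15+19+24+10 = 68
Base-M-V-L-Base: 15+11+24+14 = 64
Base-L-M-V-Base: 14+19+11+10 = 54
The minimum is 54.
One optimal route: Base → L → M → V → Base (or its reverse).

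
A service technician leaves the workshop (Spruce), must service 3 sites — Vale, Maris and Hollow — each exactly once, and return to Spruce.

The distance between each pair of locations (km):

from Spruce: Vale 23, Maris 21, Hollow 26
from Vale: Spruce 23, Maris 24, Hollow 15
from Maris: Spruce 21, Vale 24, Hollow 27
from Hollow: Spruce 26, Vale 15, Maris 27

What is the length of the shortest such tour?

There are 3 distinct closed tours to check (reversals are equivalent).
Spruce - Vale - Maris - Hollow - Spruce: 23+24+27+26 = 100
Spruce - Vale - Hollow - Maris - Spruce: 23+15+27+21 = 86
Spruce - Maris - Vale - Hollow - Spruce: 21+24+15+26 = 86
The minimum is 86.
One optimal route: Spruce → Vale → Hollow → Maris → Spruce (or its reverse).

86 km — the shortest possible round trip.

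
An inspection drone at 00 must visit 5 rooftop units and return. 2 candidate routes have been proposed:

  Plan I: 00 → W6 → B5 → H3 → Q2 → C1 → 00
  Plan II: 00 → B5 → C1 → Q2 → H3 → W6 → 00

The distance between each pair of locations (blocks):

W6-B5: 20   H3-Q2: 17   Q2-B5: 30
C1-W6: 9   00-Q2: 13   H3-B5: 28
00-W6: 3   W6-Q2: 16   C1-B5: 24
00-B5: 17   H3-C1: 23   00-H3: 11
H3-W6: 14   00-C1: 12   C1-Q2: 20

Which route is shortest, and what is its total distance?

Shortest is Plan II, total 95 blocks.

Plan I: 3 + 20 + 28 + 17 + 20 + 12 = 100
Plan II: 17 + 24 + 20 + 17 + 14 + 3 = 95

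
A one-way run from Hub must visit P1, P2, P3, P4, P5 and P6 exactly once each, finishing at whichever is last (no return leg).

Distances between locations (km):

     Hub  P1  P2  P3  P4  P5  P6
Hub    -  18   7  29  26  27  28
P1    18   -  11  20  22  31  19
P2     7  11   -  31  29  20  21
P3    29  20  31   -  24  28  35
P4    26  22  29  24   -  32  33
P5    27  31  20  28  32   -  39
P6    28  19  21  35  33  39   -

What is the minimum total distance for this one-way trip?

Minimum one-way distance = 120 km.

There are 6! = 720 possible orderings.
Hub → P1 → P2 → P3 → P4 → P5 → P6: 18+11+31+24+32+39 = 155
Hub → P1 → P2 → P3 → P4 → P6 → P5: 18+11+31+24+33+39 = 156
Hub → P1 → P2 → P3 → P5 → P4 → P6: 18+11+31+28+32+33 = 153
Hub → P1 → P2 → P3 → P5 → P6 → P4: 18+11+31+28+39+33 = 160
Hub → P1 → P2 → P3 → P6 → P4 → P5: 18+11+31+35+33+32 = 160
Hub → P1 → P2 → P3 → P6 → P5 → P4: 18+11+31+35+39+32 = 166
Hub → P1 → P2 → P4 → P3 → P5 → P6: 18+11+29+24+28+39 = 149
Hub → P1 → P2 → P4 → P3 → P6 → P5: 18+11+29+24+35+39 = 156
… (712 more)
Hub → P2 → P5 → P3 → P4 → P1 → P6: 7+20+28+24+22+19 = 120  ← best
The minimum is 120.
One shortest path: Hub → P2 → P5 → P3 → P4 → P1 → P6.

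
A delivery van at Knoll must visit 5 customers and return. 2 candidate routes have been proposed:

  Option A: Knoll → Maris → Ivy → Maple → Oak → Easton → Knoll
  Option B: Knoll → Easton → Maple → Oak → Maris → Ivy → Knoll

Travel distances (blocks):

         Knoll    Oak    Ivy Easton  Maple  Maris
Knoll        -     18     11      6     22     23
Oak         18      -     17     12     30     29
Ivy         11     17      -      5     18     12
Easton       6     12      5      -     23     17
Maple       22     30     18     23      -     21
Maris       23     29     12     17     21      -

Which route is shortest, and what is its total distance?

Option A: 23 + 12 + 18 + 30 + 12 + 6 = 101
Option B: 6 + 23 + 30 + 29 + 12 + 11 = 111

Shortest is Option A, total 101 blocks.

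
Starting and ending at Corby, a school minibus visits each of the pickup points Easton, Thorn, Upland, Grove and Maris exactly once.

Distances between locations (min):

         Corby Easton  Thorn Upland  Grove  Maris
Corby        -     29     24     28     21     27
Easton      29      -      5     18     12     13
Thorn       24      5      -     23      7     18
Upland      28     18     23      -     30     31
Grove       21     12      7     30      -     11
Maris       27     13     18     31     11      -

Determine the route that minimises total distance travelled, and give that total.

96 min — the shortest possible round trip.

There are 60 distinct closed tours to check (reversals are equivalent).
Corby→Easton→Thorn→Upland→Grove→Maris→Corby: 29+5+23+30+11+27 = 125
Corby→Easton→Thorn→Upland→Maris→Grove→Corby: 29+5+23+31+11+21 = 120
Corby→Easton→Thorn→Grove→Upland→Maris→Corby: 29+5+7+30+31+27 = 129
Corby→Easton→Thorn→Grove→Maris→Upland→Corby: 29+5+7+11+31+28 = 111
Corby→Easton→Thorn→Maris→Upland→Grove→Corby: 29+5+18+31+30+21 = 134
Corby→Easton→Thorn→Maris→Grove→Upland→Corby: 29+5+18+11+30+28 = 121
Corby→Easton→Upland→Thorn→Grove→Maris→Corby: 29+18+23+7+11+27 = 115
Corby→Easton→Upland→Thorn→Maris→Grove→Corby: 29+18+23+18+11+21 = 120
Corby→Easton→Upland→Grove→Thorn→Maris→Corby: 29+18+30+7+18+27 = 129
Corby→Easton→Upland→Grove→Maris→Thorn→Corby: 29+18+30+11+18+24 = 130
Corby→Easton→Upland→Maris→Thorn→Grove→Corby: 29+18+31+18+7+21 = 124
Corby→Easton→Upland→Maris→Grove→Thorn→Corby: 29+18+31+11+7+24 = 120
Corby→Easton→Grove→Thorn→Upland→Maris→Corby: 29+12+7+23+31+27 = 129
Corby→Easton→Grove→Thorn→Maris→Upland→Corby: 29+12+7+18+31+28 = 125
… (46 more)
Corby→Upland→Easton→Thorn→Grove→Maris→Corby: 28+18+5+7+11+27 = 96  ← best
The minimum is 96.
One optimal route: Corby → Upland → Easton → Thorn → Grove → Maris → Corby (or its reverse).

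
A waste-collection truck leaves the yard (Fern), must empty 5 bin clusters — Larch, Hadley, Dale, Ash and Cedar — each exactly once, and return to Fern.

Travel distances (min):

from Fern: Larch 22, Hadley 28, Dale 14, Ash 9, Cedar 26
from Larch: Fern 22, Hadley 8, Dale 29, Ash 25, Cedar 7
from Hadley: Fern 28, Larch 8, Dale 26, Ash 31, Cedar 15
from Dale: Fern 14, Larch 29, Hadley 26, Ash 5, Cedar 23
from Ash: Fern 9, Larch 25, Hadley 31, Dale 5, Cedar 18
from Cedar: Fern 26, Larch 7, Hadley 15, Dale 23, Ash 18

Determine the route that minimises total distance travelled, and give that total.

Minimum total distance: 80 min.

There are 60 distinct closed tours to check (reversals are equivalent).
Fern-Larch-Hadley-Dale-Ash-Cedar-Fern: 22+8+26+5+18+26 = 105
Fern-Larch-Hadley-Dale-Cedar-Ash-Fern: 22+8+26+23+18+9 = 106
Fern-Larch-Hadley-Ash-Dale-Cedar-Fern: 22+8+31+5+23+26 = 115
Fern-Larch-Hadley-Ash-Cedar-Dale-Fern: 22+8+31+18+23+14 = 116
Fern-Larch-Hadley-Cedar-Dale-Ash-Fern: 22+8+15+23+5+9 = 82
Fern-Larch-Hadley-Cedar-Ash-Dale-Fern: 22+8+15+18+5+14 = 82
Fern-Larch-Dale-Hadley-Ash-Cedar-Fern: 22+29+26+31+18+26 = 152
Fern-Larch-Dale-Hadley-Cedar-Ash-Fern: 22+29+26+15+18+9 = 119
Fern-Larch-Dale-Ash-Hadley-Cedar-Fern: 22+29+5+31+15+26 = 128
Fern-Larch-Dale-Ash-Cedar-Hadley-Fern: 22+29+5+18+15+28 = 117
Fern-Larch-Dale-Cedar-Hadley-Ash-Fern: 22+29+23+15+31+9 = 129
Fern-Larch-Dale-Cedar-Ash-Hadley-Fern: 22+29+23+18+31+28 = 151
Fern-Larch-Ash-Hadley-Dale-Cedar-Fern: 22+25+31+26+23+26 = 153
Fern-Larch-Ash-Hadley-Cedar-Dale-Fern: 22+25+31+15+23+14 = 130
… (46 more)
Fern-Hadley-Larch-Cedar-Dale-Ash-Fern: 28+8+7+23+5+9 = 80  ← best
The minimum is 80.
One optimal route: Fern → Hadley → Larch → Cedar → Dale → Ash → Fern (or its reverse).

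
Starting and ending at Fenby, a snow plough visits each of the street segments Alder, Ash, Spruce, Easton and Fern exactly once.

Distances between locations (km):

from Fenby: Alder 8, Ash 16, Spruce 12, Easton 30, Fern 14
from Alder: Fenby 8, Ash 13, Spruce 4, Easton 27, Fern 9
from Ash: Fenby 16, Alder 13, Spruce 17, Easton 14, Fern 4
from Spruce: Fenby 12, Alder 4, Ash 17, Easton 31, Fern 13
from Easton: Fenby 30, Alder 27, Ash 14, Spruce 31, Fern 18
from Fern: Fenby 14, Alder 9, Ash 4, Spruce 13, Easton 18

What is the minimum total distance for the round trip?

There are 60 distinct closed tours to check (reversals are equivalent).
Fenby - Alder - Ash - Spruce - Easton - Fern - Fenby: 8+13+17+31+18+14 = 101
Fenby - Alder - Ash - Spruce - Fern - Easton - Fenby: 8+13+17+13+18+30 = 99
Fenby - Alder - Ash - Easton - Spruce - Fern - Fenby: 8+13+14+31+13+14 = 93
Fenby - Alder - Ash - Easton - Fern - Spruce - Fenby: 8+13+14+18+13+12 = 78
Fenby - Alder - Ash - Fern - Spruce - Easton - Fenby: 8+13+4+13+31+30 = 99
Fenby - Alder - Ash - Fern - Easton - Spruce - Fenby: 8+13+4+18+31+12 = 86
Fenby - Alder - Spruce - Ash - Easton - Fern - Fenby: 8+4+17+14+18+14 = 75
Fenby - Alder - Spruce - Ash - Fern - Easton - Fenby: 8+4+17+4+18+30 = 81
Fenby - Alder - Spruce - Easton - Ash - Fern - Fenby: 8+4+31+14+4+14 = 75
Fenby - Alder - Spruce - Easton - Fern - Ash - Fenby: 8+4+31+18+4+16 = 81
Fenby - Alder - Spruce - Fern - Ash - Easton - Fenby: 8+4+13+4+14+30 = 73
Fenby - Alder - Spruce - Fern - Easton - Ash - Fenby: 8+4+13+18+14+16 = 73
Fenby - Alder - Easton - Ash - Spruce - Fern - Fenby: 8+27+14+17+13+14 = 93
Fenby - Alder - Easton - Ash - Fern - Spruce - Fenby: 8+27+14+4+13+12 = 78
… (46 more)
The minimum is 73.
One optimal route: Fenby → Alder → Spruce → Fern → Ash → Easton → Fenby (or its reverse).

Shortest round trip = 73 km.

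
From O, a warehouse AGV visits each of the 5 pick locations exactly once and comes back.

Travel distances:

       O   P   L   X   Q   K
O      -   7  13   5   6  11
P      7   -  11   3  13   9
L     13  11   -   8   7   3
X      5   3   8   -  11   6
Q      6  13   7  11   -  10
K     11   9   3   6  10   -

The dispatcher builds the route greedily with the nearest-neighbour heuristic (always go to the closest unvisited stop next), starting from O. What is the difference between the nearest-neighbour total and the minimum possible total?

O: X=5, Q=6, P=7, K=11, L=13 ⇒ X
X: P=3, K=6, L=8, Q=11 ⇒ P
P: K=9, L=11, Q=13 ⇒ K
K: L=3, Q=10 ⇒ L
L: Q=7 ⇒ Q
NN route O → X → P → K → L → Q → O costs 33.
Optimal: O → P → X → K → L → Q → O costs 32 (by enumerating all 60 distinct tours).
Excess = 33 − 32 = 1.

1 longer than the optimal tour.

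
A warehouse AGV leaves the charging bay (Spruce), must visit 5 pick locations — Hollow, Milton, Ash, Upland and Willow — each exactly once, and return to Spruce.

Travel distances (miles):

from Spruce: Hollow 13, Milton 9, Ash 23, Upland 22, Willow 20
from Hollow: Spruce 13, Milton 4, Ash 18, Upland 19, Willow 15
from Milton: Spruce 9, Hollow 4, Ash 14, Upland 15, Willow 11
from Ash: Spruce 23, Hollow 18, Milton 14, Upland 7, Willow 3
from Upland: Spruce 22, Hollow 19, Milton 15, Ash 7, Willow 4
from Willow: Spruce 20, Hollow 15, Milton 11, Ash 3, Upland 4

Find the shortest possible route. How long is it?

60 miles — the shortest possible round trip.

Spruce→Hollow→Milton→Ash→Upland→Willow→Spruce: 13+4+14+7+4+20 = 62
Spruce→Hollow→Milton→Ash→Willow→Upland→Spruce: 13+4+14+3+4+22 = 60
Spruce→Hollow→Milton→Upland→Ash→Willow→Spruce: 13+4+15+7+3+20 = 62
Spruce→Hollow→Milton→Upland→Willow→Ash→Spruce: 13+4+15+4+3+23 = 62
Spruce→Hollow→Milton→Willow→Ash→Upland→Spruce: 13+4+11+3+7+22 = 60
Spruce→Hollow→Milton→Willow→Upland→Ash→Spruce: 13+4+11+4+7+23 = 62
Spruce→Hollow→Ash→Milton→Upland→Willow→Spruce: 13+18+14+15+4+20 = 84
Spruce→Hollow→Ash→Milton→Willow→Upland→Spruce: 13+18+14+11+4+22 = 82
Spruce→Hollow→Ash→Upland→Milton→Willow→Spruce: 13+18+7+15+11+20 = 84
Spruce→Hollow→Ash→Upland→Willow→Milton→Spruce: 13+18+7+4+11+9 = 62
Spruce→Hollow→Ash→Willow→Milton→Upland→Spruce: 13+18+3+11+15+22 = 82
Spruce→Hollow→Ash→Willow→Upland→Milton→Spruce: 13+18+3+4+15+9 = 62
Spruce→Hollow→Upland→Milton→Ash→Willow→Spruce: 13+19+15+14+3+20 = 84
Spruce→Hollow→Upland→Milton→Willow→Ash→Spruce: 13+19+15+11+3+23 = 84
… (46 more)
The minimum is 60.
One optimal route: Spruce → Hollow → Milton → Ash → Willow → Upland → Spruce (or its reverse).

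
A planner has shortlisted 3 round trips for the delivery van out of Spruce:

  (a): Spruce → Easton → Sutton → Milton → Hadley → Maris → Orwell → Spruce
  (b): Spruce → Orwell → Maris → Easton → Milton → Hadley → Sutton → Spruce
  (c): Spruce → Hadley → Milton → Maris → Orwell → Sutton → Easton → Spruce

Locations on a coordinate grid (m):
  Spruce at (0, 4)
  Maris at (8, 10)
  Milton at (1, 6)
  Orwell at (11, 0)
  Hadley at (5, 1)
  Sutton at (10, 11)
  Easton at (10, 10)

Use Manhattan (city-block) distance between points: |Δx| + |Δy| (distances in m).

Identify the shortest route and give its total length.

Shortest is (c), total 70 m.

(a): 16 + 1 + 14 + 9 + 12 + 13 + 15 = 80
(b): 15 + 13 + 2 + 13 + 9 + 15 + 17 = 84
(c): 8 + 9 + 11 + 13 + 12 + 1 + 16 = 70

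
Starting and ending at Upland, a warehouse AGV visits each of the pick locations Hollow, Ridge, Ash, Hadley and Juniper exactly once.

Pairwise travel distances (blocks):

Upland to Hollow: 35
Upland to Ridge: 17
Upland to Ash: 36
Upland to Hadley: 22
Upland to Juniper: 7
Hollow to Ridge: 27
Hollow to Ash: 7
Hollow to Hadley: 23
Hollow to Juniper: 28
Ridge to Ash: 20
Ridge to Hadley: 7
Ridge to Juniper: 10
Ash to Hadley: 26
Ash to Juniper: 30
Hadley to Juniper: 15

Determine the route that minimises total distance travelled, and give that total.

Shortest round trip = 89 blocks.

There are 60 distinct closed tours to check (reversals are equivalent).
Upland-Hollow-Ridge-Ash-Hadley-Juniper-Upland: 35+27+20+26+15+7 = 130
Upland-Hollow-Ridge-Ash-Juniper-Hadley-Upland: 35+27+20+30+15+22 = 149
Upland-Hollow-Ridge-Hadley-Ash-Juniper-Upland: 35+27+7+26+30+7 = 132
Upland-Hollow-Ridge-Hadley-Juniper-Ash-Upland: 35+27+7+15+30+36 = 150
Upland-Hollow-Ridge-Juniper-Ash-Hadley-Upland: 35+27+10+30+26+22 = 150
Upland-Hollow-Ridge-Juniper-Hadley-Ash-Upland: 35+27+10+15+26+36 = 149
Upland-Hollow-Ash-Ridge-Hadley-Juniper-Upland: 35+7+20+7+15+7 = 91
Upland-Hollow-Ash-Ridge-Juniper-Hadley-Upland: 35+7+20+10+15+22 = 109
Upland-Hollow-Ash-Hadley-Ridge-Juniper-Upland: 35+7+26+7+10+7 = 92
Upland-Hollow-Ash-Hadley-Juniper-Ridge-Upland: 35+7+26+15+10+17 = 110
Upland-Hollow-Ash-Juniper-Ridge-Hadley-Upland: 35+7+30+10+7+22 = 111
Upland-Hollow-Ash-Juniper-Hadley-Ridge-Upland: 35+7+30+15+7+17 = 111
Upland-Hollow-Hadley-Ridge-Ash-Juniper-Upland: 35+23+7+20+30+7 = 122
Upland-Hollow-Hadley-Ridge-Juniper-Ash-Upland: 35+23+7+10+30+36 = 141
… (46 more)
Upland-Ridge-Ash-Hollow-Hadley-Juniper-Upland: 17+20+7+23+15+7 = 89  ← best
The minimum is 89.
One optimal route: Upland → Ridge → Ash → Hollow → Hadley → Juniper → Upland (or its reverse).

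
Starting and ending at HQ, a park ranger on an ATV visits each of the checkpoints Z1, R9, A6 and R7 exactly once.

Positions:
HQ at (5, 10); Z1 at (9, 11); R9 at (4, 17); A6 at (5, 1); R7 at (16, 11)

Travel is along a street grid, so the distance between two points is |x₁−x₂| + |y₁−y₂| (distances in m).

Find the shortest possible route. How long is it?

Shortest round trip = 56 m.

There are 12 distinct closed tours to check (reversals are equivalent).
HQ → Z1 → R9 → A6 → R7 → HQ: 5+11+17+21+12 = 66
HQ → Z1 → R9 → R7 → A6 → HQ: 5+11+18+21+9 = 64
HQ → Z1 → A6 → R9 → R7 → HQ: 5+14+17+18+12 = 66
HQ → Z1 → A6 → R7 → R9 → HQ: 5+14+21+18+8 = 66
HQ → Z1 → R7 → R9 → A6 → HQ: 5+7+18+17+9 = 56
HQ → Z1 → R7 → A6 → R9 → HQ: 5+7+21+17+8 = 58
HQ → R9 → Z1 → A6 → R7 → HQ: 8+11+14+21+12 = 66
HQ → R9 → Z1 → R7 → A6 → HQ: 8+11+7+21+9 = 56
HQ → R9 → A6 → Z1 → R7 → HQ: 8+17+14+7+12 = 58
HQ → R9 → R7 → Z1 → A6 → HQ: 8+18+7+14+9 = 56
HQ → A6 → Z1 → R9 → R7 → HQ: 9+14+11+18+12 = 64
HQ → A6 → R9 → Z1 → R7 → HQ: 9+17+11+7+12 = 56
The minimum is 56.
One optimal route: HQ → Z1 → R7 → R9 → A6 → HQ (or its reverse).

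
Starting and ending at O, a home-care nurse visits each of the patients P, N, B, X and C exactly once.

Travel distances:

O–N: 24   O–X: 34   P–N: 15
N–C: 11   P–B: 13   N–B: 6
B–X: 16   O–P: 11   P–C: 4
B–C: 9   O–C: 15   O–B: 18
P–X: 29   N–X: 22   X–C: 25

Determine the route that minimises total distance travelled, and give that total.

82 — the shortest possible round trip.

There are 60 distinct closed tours to check (reversals are equivalent).
O-P-N-B-X-C-O: 11+15+6+16+25+15 = 88
O-P-N-B-C-X-O: 11+15+6+9+25+34 = 100
O-P-N-X-B-C-O: 11+15+22+16+9+15 = 88
O-P-N-X-C-B-O: 11+15+22+25+9+18 = 100
O-P-N-C-B-X-O: 11+15+11+9+16+34 = 96
O-P-N-C-X-B-O: 11+15+11+25+16+18 = 96
O-P-B-N-X-C-O: 11+13+6+22+25+15 = 92
O-P-B-N-C-X-O: 11+13+6+11+25+34 = 100
O-P-B-X-N-C-O: 11+13+16+22+11+15 = 88
O-P-B-X-C-N-O: 11+13+16+25+11+24 = 100
O-P-B-C-N-X-O: 11+13+9+11+22+34 = 100
O-P-B-C-X-N-O: 11+13+9+25+22+24 = 104
O-P-X-N-B-C-O: 11+29+22+6+9+15 = 92
O-P-X-N-C-B-O: 11+29+22+11+9+18 = 100
… (46 more)
O-P-C-N-B-X-O: 11+4+11+6+16+34 = 82  ← best
The minimum is 82.
One optimal route: O → P → C → N → B → X → O (or its reverse).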